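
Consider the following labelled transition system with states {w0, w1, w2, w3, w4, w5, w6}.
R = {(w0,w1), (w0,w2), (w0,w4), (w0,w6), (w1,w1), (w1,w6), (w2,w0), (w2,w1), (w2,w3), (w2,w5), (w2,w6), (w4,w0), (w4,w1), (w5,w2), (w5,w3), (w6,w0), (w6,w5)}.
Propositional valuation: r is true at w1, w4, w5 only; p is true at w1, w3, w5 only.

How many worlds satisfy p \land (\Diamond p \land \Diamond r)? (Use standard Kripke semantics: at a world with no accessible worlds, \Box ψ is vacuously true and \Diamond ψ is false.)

1

Let φ = p \land (\Diamond p \land \Diamond r). Evaluate φ at each world:
  w0 (successors {w1, w2, w4, w6}): φ is false.
  w1 (successors {w1, w6}): φ is true.
  w2 (successors {w0, w1, w3, w5, w6}): φ is false.
  w3 (successors ∅): φ is false.
  w4 (successors {w0, w1}): φ is false.
  w5 (successors {w2, w3}): φ is false.
  w6 (successors {w0, w5}): φ is false.
For instance, at w4:
  At w4: p is false, \Diamond p \land \Diamond r is true, so p \land (\Diamond p \land \Diamond r) is false.
    At w4: \Diamond p is true, \Diamond r is true, so \Diamond p \land \Diamond r is true.
      At w4: \Diamond p requires p at some successor in {w0, w1}.
        p holds at w1, so \Diamond p is true at w4.
      At w4: \Diamond r requires r at some successor in {w0, w1}.
        r holds at w1, so \Diamond r is true at w4.
Satisfying worlds: {w1}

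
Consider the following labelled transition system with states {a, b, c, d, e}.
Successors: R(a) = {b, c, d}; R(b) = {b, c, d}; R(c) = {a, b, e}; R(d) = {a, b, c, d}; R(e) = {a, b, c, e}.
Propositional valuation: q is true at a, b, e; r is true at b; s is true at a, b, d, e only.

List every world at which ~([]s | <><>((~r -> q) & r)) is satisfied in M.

none

Let φ = ~([]s | <><>((~r -> q) & r)). Evaluate φ at each world:
  a (successors {b, c, d}): φ is false.
  b (successors {b, c, d}): φ is false.
  c (successors {a, b, e}): φ is false.
  d (successors {a, b, c, d}): φ is false.
  e (successors {a, b, c, e}): φ is false.
For instance, at d:
  At d: []s | <><>((~r -> q) & r) is true, so ~([]s | <><>((~r -> q) & r)) is false.
    At d: []s is false, <><>((~r -> q) & r) is true, so []s | <><>((~r -> q) & r) is true.
      At d: []s requires s at every successor {a, b, c, d}.
        s fails at c, so []s is false at d.
      At d: <><>((~r -> q) & r) requires <>((~r -> q) & r) at some successor in {a, b, c, d}.
        <>((~r -> q) & r) holds at a, so <><>((~r -> q) & r) is true at d.
Satisfying worlds: none.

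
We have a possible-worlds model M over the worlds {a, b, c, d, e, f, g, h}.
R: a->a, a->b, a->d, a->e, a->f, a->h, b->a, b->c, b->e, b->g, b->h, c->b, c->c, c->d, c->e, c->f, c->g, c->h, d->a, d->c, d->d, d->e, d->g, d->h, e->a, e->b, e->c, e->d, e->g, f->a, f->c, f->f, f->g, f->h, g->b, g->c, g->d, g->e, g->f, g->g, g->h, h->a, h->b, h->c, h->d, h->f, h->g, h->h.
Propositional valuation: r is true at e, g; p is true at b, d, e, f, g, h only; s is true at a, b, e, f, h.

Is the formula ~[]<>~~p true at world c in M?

At c: []<>~~p is true, so ~[]<>~~p is false.
  At c: []<>~~p requires <>~~p at every successor {b, c, d, e, f, g, h}.
    At b: <>~~p is true.
    At c: <>~~p is true.
    At d: <>~~p is true.
    At e: <>~~p is true.
    At f: <>~~p is true.
    At g: <>~~p is true.
    At h: <>~~p is true.
  So []<>~~p is true at c.

No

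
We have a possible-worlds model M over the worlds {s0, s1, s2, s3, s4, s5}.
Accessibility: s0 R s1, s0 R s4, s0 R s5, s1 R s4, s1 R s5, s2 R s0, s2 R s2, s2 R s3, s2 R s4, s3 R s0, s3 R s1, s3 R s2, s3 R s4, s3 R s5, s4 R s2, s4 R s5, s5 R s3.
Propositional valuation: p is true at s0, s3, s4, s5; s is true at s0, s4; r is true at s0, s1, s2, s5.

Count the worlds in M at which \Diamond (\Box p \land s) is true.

0

Recall that \Box ψ holds at a world iff ψ holds at every accessible world, and \Diamond ψ holds iff ψ holds at some accessible world.
Let φ = \Diamond (\Box p \land s). Evaluate φ at each world:
  s0 (successors {s1, s4, s5}): φ is false.
  s1 (successors {s4, s5}): φ is false.
  s2 (successors {s0, s2, s3, s4}): φ is false.
  s3 (successors {s0, s1, s2, s4, s5}): φ is false.
  s4 (successors {s2, s5}): φ is false.
  s5 (successors {s3}): φ is false.
For instance, at s0:
  At s0: \Diamond (\Box p \land s) requires \Box p \land s at some successor in {s1, s4, s5}.
    At s1: \Box p \land s is false.
    At s4: \Box p \land s is false.
    At s5: \Box p \land s is false.
  So \Diamond (\Box p \land s) is false at s0.
Satisfying worlds: none.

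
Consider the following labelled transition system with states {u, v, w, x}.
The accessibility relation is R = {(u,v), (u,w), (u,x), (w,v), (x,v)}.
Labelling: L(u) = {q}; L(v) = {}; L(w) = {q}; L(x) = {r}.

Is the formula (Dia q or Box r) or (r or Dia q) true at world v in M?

Yes

At v: Dia q or Box r is true, r or Dia q is false, so (Dia q or Box r) or (r or Dia q) is true.
  At v: Dia q is false, Box r is true, so Dia q or Box r is true.
    At v: no accessible worlds, so Dia q is false.
    At v: no accessible worlds, so Box r holds vacuously.
  At v: r is false, Dia q is false, so r or Dia q is false.
    At v: no accessible worlds, so Dia q is false.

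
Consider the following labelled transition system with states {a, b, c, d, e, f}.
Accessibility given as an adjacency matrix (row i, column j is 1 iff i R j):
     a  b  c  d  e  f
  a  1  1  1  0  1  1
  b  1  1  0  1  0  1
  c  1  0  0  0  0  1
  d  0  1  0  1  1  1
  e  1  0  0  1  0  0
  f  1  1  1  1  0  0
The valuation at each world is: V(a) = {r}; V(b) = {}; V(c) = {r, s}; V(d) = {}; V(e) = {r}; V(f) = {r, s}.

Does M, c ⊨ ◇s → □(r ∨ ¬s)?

Recall that □ψ holds at a world iff ψ holds at every accessible world, and ◇ψ holds iff ψ holds at some accessible world.
At c: ◇s is true, □(r ∨ ¬s) is true, so ◇s → □(r ∨ ¬s) is true.
  At c: ◇s requires s at some successor in {a, f}.
    s holds at f, so ◇s is true at c.
  At c: □(r ∨ ¬s) requires r ∨ ¬s at every successor {a, f}.
    At a: r ∨ ¬s is true.
    At f: r ∨ ¬s is true.
  So □(r ∨ ¬s) is true at c.

Yes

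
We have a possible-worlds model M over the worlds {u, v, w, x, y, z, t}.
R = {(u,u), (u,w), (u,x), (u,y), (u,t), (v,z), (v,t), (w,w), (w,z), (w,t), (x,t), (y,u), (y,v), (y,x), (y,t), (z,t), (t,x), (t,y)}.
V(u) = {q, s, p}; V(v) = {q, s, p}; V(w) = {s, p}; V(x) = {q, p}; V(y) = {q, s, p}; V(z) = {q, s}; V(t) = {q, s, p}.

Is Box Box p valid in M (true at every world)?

Let φ = Box Box p. Evaluate φ at each world:
  u (successors {u, w, x, y, t}): φ is false.
  v (successors {z, t}): φ is true.
  w (successors {w, z, t}): φ is false.
  x (successors {t}): φ is true.
  y (successors {u, v, x, t}): φ is false.
  z (successors {t}): φ is true.
  t (successors {x, y}): φ is true.
Detail at u (counterexample):
  At u: Box Box p requires Box p at every successor {u, w, x, y, t}.
    Box p fails at w, so Box Box p is false at u.
      At w: Box p requires p at every successor {w, z, t}.
        p fails at z, so Box p is false at w.

No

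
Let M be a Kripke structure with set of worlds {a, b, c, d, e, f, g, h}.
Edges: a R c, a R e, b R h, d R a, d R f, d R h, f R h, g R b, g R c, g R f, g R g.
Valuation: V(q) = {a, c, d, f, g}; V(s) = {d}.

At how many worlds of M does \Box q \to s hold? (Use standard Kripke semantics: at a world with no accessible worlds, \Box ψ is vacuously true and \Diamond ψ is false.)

Let φ = \Box q \to s. Evaluate φ at each world:
  a (successors {c, e}): φ is true.
  b (successors {h}): φ is true.
  c (successors ∅): φ is false.
  d (successors {a, f, h}): φ is true.
  e (successors ∅): φ is false.
  f (successors {h}): φ is true.
  g (successors {b, c, f, g}): φ is true.
  h (successors ∅): φ is false.
For instance, at a:
  At a: \Box q is false, s is false, so \Box q \to s is true.
    At a: \Box q requires q at every successor {c, e}.
      q fails at e, so \Box q is false at a.
Satisfying worlds: {a, b, d, f, g}

5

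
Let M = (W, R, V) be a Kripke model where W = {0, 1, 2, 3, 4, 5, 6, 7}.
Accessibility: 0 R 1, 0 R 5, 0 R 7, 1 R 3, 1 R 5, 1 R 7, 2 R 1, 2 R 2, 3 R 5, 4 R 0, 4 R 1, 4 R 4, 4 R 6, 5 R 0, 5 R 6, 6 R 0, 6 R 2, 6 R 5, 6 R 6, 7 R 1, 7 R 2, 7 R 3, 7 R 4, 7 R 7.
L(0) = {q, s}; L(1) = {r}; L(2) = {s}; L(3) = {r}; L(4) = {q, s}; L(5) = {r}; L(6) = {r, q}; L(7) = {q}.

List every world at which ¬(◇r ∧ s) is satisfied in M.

1, 3, 5, 6, 7

Recall that ◇ψ holds at a world iff ψ holds at some accessible world.
Let φ = ¬(◇r ∧ s). Evaluate φ at each world:
  0 (successors {1, 5, 7}): φ is false.
  1 (successors {3, 5, 7}): φ is true.
  2 (successors {1, 2}): φ is false.
  3 (successors {5}): φ is true.
  4 (successors {0, 1, 4, 6}): φ is false.
  5 (successors {0, 6}): φ is true.
  6 (successors {0, 2, 5, 6}): φ is true.
  7 (successors {1, 2, 3, 4, 7}): φ is true.
For instance, at 3:
  At 3: ◇r ∧ s is false, so ¬(◇r ∧ s) is true.
    At 3: ◇r is true, s is false, so ◇r ∧ s is false.
      At 3: ◇r requires r at some successor in {5}.
        r holds at 5, so ◇r is true at 3.
Satisfying worlds: {1, 3, 5, 6, 7}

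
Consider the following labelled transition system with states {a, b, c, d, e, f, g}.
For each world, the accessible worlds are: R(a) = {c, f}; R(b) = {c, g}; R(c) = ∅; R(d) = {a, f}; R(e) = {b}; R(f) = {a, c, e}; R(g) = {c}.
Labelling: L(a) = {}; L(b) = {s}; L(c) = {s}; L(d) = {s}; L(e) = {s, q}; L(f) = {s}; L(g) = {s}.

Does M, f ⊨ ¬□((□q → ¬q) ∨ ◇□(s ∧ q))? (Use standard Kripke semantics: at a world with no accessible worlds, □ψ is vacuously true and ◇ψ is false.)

At f: □((□q → ¬q) ∨ ◇□(s ∧ q)) is true, so ¬□((□q → ¬q) ∨ ◇□(s ∧ q)) is false.
  At f: □((□q → ¬q) ∨ ◇□(s ∧ q)) requires (□q → ¬q) ∨ ◇□(s ∧ q) at every successor {a, c, e}.
      At a: □q → ¬q is true, ◇□(s ∧ q) is true, so (□q → ¬q) ∨ ◇□(s ∧ q) is true.
      At c: □q → ¬q is true, ◇□(s ∧ q) is false, so (□q → ¬q) ∨ ◇□(s ∧ q) is true.
      At e: □q → ¬q is true, ◇□(s ∧ q) is false, so (□q → ¬q) ∨ ◇□(s ∧ q) is true.
  So □((□q → ¬q) ∨ ◇□(s ∧ q)) is true at f.

No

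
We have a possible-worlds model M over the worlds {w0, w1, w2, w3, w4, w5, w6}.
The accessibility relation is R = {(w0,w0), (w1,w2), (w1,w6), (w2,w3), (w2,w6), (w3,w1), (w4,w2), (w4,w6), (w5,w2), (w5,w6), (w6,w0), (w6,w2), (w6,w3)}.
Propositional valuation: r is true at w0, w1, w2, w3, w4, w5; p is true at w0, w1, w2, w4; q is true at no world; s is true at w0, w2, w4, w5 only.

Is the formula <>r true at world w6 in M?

Yes

At w6: <>r requires r at some successor in {w0, w2, w3}.
  r holds at w0, so <>r is true at w6.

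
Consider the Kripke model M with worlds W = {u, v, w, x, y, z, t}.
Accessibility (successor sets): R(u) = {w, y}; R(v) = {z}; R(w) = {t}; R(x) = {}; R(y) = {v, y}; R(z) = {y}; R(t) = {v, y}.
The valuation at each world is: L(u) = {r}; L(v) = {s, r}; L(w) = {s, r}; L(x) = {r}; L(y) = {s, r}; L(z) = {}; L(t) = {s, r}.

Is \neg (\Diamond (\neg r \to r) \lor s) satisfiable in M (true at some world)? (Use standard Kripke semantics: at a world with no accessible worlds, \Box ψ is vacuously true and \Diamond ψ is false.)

Recall that \Diamond ψ holds at a world iff ψ holds at some accessible world.
Let φ = \neg (\Diamond (\neg r \to r) \lor s). Evaluate φ at each world:
  u (successors {w, y}): φ is false.
  v (successors {z}): φ is false.
  w (successors {t}): φ is false.
  x (successors ∅): φ is true.
  y (successors {v, y}): φ is false.
  z (successors {y}): φ is false.
  t (successors {v, y}): φ is false.
Detail at x (witness):
  At x: \Diamond (\neg r \to r) \lor s is false, so \neg (\Diamond (\neg r \to r) \lor s) is true.
    At x: \Diamond (\neg r \to r) is false, s is false, so \Diamond (\neg r \to r) \lor s is false.
      At x: no accessible worlds, so \Diamond (\neg r \to r) is false.

Yes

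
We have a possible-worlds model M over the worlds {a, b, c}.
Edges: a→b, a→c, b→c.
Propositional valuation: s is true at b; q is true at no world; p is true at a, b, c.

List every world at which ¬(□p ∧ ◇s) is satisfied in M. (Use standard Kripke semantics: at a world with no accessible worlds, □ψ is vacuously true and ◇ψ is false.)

b, c

Let φ = ¬(□p ∧ ◇s). Evaluate φ at each world:
  a (successors {b, c}): φ is false.
  b (successors {c}): φ is true.
  c (successors ∅): φ is true.
For instance, at b:
  At b: □p ∧ ◇s is false, so ¬(□p ∧ ◇s) is true.
    At b: □p is true, ◇s is false, so □p ∧ ◇s is false.
      At b: □p requires p at every successor {c}.
        At c: p is true.
      So □p is true at b.
      At b: ◇s requires s at some successor in {c}.
        At c: s is false.
      So ◇s is false at b.
Satisfying worlds: {b, c}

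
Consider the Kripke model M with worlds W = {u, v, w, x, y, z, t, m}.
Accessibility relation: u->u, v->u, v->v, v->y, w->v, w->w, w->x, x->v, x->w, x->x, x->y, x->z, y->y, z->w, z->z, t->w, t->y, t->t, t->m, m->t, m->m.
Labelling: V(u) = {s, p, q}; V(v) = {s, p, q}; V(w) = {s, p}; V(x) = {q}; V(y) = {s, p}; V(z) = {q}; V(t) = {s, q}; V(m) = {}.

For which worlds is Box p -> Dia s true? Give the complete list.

Let φ = Box p -> Dia s. Evaluate φ at each world:
  u (successors {u}): φ is true.
  v (successors {u, v, y}): φ is true.
  w (successors {v, w, x}): φ is true.
  x (successors {v, w, x, y, z}): φ is true.
  y (successors {y}): φ is true.
  z (successors {w, z}): φ is true.
  t (successors {w, y, t, m}): φ is true.
  m (successors {t, m}): φ is true.
For instance, at y:
  At y: Box p is true, Dia s is true, so Box p -> Dia s is true.
    At y: Box p requires p at every successor {y}.
      At y: p is true.
    So Box p is true at y.
    At y: Dia s requires s at some successor in {y}.
      s holds at y, so Dia s is true at y.
Satisfying worlds: {u, v, w, x, y, z, t, m}

u, v, w, x, y, z, t, m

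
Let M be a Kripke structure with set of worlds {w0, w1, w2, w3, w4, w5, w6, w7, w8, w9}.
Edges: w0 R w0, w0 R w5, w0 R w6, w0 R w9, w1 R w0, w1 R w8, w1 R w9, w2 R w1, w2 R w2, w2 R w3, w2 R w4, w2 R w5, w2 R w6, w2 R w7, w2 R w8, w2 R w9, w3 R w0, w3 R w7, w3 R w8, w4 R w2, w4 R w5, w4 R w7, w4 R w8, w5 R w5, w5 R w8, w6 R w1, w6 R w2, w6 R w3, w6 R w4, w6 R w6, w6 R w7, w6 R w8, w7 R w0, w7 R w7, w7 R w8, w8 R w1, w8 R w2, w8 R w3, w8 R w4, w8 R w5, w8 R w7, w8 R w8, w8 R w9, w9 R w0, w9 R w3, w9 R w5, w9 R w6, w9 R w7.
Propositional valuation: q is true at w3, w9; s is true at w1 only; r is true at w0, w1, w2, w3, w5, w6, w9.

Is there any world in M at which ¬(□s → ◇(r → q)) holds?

No

Let φ = ¬(□s → ◇(r → q)). Evaluate φ at each world:
  w0 (successors {w0, w5, w6, w9}): φ is false.
  w1 (successors {w0, w8, w9}): φ is false.
  w2 (successors {w1, w2, w3, w4, w5, w6, w7, w8, w9}): φ is false.
  w3 (successors {w0, w7, w8}): φ is false.
  w4 (successors {w2, w5, w7, w8}): φ is false.
  w5 (successors {w5, w8}): φ is false.
  w6 (successors {w1, w2, w3, w4, w6, w7, w8}): φ is false.
  w7 (successors {w0, w7, w8}): φ is false.
  w8 (successors {w1, w2, w3, w4, w5, w7, w8, w9}): φ is false.
  w9 (successors {w0, w3, w5, w6, w7}): φ is false.
For instance, at w8:
  At w8: □s → ◇(r → q) is true, so ¬(□s → ◇(r → q)) is false.
    At w8: □s is false, ◇(r → q) is true, so □s → ◇(r → q) is true.
      At w8: □s requires s at every successor {w1, w2, w3, w4, w5, w7, w8, w9}.
        s fails at w2, so □s is false at w8.
      At w8: ◇(r → q) requires r → q at some successor in {w1, w2, w3, w4, w5, w7, w8, w9}.
        r → q holds at w3, so ◇(r → q) is true at w8.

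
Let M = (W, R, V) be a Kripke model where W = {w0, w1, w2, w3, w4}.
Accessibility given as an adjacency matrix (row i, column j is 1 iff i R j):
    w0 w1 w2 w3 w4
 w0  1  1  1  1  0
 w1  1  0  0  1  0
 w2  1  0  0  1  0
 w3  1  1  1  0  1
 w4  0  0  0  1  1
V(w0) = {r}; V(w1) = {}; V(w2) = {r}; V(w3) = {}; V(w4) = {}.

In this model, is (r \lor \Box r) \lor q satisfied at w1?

At w1: r \lor \Box r is false, q is false, so (r \lor \Box r) \lor q is false.
  At w1: r is false, \Box r is false, so r \lor \Box r is false.
    At w1: \Box r requires r at every successor {w0, w3}.
      r fails at w3, so \Box r is false at w1.

No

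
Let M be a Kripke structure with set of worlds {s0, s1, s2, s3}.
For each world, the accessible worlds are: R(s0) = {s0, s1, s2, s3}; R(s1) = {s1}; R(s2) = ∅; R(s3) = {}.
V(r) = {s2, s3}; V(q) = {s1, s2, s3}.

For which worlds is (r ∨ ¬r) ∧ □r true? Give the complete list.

Let φ = (r ∨ ¬r) ∧ □r. Evaluate φ at each world:
  s0 (successors {s0, s1, s2, s3}): φ is false.
  s1 (successors {s1}): φ is false.
  s2 (successors ∅): φ is true.
  s3 (successors ∅): φ is true.
For instance, at s0:
  At s0: r ∨ ¬r is true, □r is false, so (r ∨ ¬r) ∧ □r is false.
    At s0: □r requires r at every successor {s0, s1, s2, s3}.
      r fails at s0, so □r is false at s0.
Satisfying worlds: {s2, s3}

s2, s3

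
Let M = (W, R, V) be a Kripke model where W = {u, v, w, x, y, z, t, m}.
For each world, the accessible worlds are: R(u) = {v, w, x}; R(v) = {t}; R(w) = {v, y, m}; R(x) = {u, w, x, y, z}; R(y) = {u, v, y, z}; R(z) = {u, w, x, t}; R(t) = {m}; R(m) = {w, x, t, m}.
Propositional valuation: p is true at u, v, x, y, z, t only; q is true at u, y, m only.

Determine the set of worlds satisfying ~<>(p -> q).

v

Let φ = ~<>(p -> q). Evaluate φ at each world:
  u (successors {v, w, x}): φ is false.
  v (successors {t}): φ is true.
  w (successors {v, y, m}): φ is false.
  x (successors {u, w, x, y, z}): φ is false.
  y (successors {u, v, y, z}): φ is false.
  z (successors {u, w, x, t}): φ is false.
  t (successors {m}): φ is false.
  m (successors {w, x, t, m}): φ is false.
For instance, at x:
  At x: <>(p -> q) is true, so ~<>(p -> q) is false.
    At x: <>(p -> q) requires p -> q at some successor in {u, w, x, y, z}.
      p -> q holds at u, so <>(p -> q) is true at x.
Satisfying worlds: {v}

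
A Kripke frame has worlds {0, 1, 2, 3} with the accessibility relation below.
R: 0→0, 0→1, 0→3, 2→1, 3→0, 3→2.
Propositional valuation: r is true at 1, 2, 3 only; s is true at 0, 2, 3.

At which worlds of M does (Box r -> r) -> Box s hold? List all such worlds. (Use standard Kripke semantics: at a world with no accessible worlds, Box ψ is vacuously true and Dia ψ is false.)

Let φ = (Box r -> r) -> Box s. Evaluate φ at each world:
  0 (successors {0, 1, 3}): φ is false.
  1 (successors ∅): φ is true.
  2 (successors {1}): φ is false.
  3 (successors {0, 2}): φ is true.
For instance, at 0:
  At 0: Box r -> r is true, Box s is false, so (Box r -> r) -> Box s is false.
    At 0: Box r is false, r is false, so Box r -> r is true.
      At 0: Box r requires r at every successor {0, 1, 3}.
        r fails at 0, so Box r is false at 0.
    At 0: Box s requires s at every successor {0, 1, 3}.
      s fails at 1, so Box s is false at 0.
Satisfying worlds: {1, 3}

1, 3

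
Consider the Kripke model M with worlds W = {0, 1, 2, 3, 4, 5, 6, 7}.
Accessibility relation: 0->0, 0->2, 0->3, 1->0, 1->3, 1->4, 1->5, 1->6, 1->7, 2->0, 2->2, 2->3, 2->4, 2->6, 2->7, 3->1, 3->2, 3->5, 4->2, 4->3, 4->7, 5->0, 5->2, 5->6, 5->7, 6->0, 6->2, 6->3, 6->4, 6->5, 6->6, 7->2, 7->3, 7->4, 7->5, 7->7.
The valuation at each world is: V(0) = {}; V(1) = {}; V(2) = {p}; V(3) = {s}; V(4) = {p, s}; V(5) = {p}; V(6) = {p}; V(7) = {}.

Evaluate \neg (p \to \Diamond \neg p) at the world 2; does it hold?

At 2: p \to \Diamond \neg p is true, so \neg (p \to \Diamond \neg p) is false.
  At 2: p is true, \Diamond \neg p is true, so p \to \Diamond \neg p is true.
    At 2: \Diamond \neg p requires \neg p at some successor in {0, 2, 3, 4, 6, 7}.
      \neg p holds at 0, so \Diamond \neg p is true at 2.

No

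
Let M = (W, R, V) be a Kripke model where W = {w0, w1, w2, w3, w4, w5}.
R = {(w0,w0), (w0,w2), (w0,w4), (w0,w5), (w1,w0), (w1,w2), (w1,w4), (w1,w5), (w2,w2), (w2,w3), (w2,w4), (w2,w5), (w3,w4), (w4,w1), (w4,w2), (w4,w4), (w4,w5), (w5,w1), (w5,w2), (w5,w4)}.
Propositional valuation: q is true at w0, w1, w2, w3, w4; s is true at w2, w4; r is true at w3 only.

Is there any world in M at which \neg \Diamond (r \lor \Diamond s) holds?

Let φ = \neg \Diamond (r \lor \Diamond s). Evaluate φ at each world:
  w0 (successors {w0, w2, w4, w5}): φ is false.
  w1 (successors {w0, w2, w4, w5}): φ is false.
  w2 (successors {w2, w3, w4, w5}): φ is false.
  w3 (successors {w4}): φ is false.
  w4 (successors {w1, w2, w4, w5}): φ is false.
  w5 (successors {w1, w2, w4}): φ is false.
For instance, at w1:
  At w1: \Diamond (r \lor \Diamond s) is true, so \neg \Diamond (r \lor \Diamond s) is false.
    At w1: \Diamond (r \lor \Diamond s) requires r \lor \Diamond s at some successor in {w0, w2, w4, w5}.
      r \lor \Diamond s holds at w0, so \Diamond (r \lor \Diamond s) is true at w1.

No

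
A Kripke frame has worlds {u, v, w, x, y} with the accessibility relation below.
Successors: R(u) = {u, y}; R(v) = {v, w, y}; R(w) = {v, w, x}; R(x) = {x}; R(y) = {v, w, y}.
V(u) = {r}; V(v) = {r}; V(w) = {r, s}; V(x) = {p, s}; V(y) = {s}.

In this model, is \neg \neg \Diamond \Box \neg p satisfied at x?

No

At x: \neg \Diamond \Box \neg p is true, so \neg \neg \Diamond \Box \neg p is false.
  At x: \Diamond \Box \neg p is false, so \neg \Diamond \Box \neg p is true.
    At x: \Diamond \Box \neg p requires \Box \neg p at some successor in {x}.
      At x: \Box \neg p is false.
    So \Diamond \Box \neg p is false at x.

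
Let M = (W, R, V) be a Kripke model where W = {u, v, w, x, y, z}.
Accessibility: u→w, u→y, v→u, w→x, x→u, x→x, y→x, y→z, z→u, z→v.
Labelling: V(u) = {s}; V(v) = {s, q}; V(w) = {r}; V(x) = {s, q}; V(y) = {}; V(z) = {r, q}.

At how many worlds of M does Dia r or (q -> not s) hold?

Let φ = Dia r or (q -> not s). Evaluate φ at each world:
  u (successors {w, y}): φ is true.
  v (successors {u}): φ is false.
  w (successors {x}): φ is true.
  x (successors {u, x}): φ is false.
  y (successors {x, z}): φ is true.
  z (successors {u, v}): φ is true.
For instance, at x:
  At x: Dia r is false, q -> not s is false, so Dia r or (q -> not s) is false.
    At x: Dia r requires r at some successor in {u, x}.
      At u: r is false.
      At x: r is false.
    So Dia r is false at x.
Satisfying worlds: {u, w, y, z}

4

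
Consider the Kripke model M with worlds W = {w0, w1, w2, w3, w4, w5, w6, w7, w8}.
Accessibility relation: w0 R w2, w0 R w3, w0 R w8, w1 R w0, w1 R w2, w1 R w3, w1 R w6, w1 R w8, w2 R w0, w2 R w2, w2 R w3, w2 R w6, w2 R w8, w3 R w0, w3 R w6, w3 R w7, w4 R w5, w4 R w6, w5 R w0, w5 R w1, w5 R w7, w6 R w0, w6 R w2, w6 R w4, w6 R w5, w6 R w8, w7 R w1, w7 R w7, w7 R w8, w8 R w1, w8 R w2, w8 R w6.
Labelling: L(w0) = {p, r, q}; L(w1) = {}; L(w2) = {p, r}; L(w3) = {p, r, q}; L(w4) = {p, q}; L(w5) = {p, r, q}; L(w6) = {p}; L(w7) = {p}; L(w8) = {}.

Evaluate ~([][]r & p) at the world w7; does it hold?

Yes

At w7: [][]r & p is false, so ~([][]r & p) is true.
  At w7: [][]r is false, p is true, so [][]r & p is false.
    At w7: [][]r requires []r at every successor {w1, w7, w8}.
      []r fails at w1, so [][]r is false at w7.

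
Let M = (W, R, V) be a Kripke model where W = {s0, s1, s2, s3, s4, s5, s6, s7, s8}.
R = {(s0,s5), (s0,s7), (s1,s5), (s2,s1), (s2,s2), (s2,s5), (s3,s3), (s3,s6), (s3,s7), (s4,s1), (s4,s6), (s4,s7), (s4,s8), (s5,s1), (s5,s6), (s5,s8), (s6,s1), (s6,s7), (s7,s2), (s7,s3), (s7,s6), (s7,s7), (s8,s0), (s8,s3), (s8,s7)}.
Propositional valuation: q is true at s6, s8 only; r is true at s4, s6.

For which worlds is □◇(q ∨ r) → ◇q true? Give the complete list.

s2, s3, s4, s5, s6, s7, s8

Let φ = □◇(q ∨ r) → ◇q. Evaluate φ at each world:
  s0 (successors {s5, s7}): φ is false.
  s1 (successors {s5}): φ is false.
  s2 (successors {s1, s2, s5}): φ is true.
  s3 (successors {s3, s6, s7}): φ is true.
  s4 (successors {s1, s6, s7, s8}): φ is true.
  s5 (successors {s1, s6, s8}): φ is true.
  s6 (successors {s1, s7}): φ is true.
  s7 (successors {s2, s3, s6, s7}): φ is true.
  s8 (successors {s0, s3, s7}): φ is true.
For instance, at s3:
  At s3: □◇(q ∨ r) is false, ◇q is true, so □◇(q ∨ r) → ◇q is true.
    At s3: □◇(q ∨ r) requires ◇(q ∨ r) at every successor {s3, s6, s7}.
      ◇(q ∨ r) fails at s6, so □◇(q ∨ r) is false at s3.
    At s3: ◇q requires q at some successor in {s3, s6, s7}.
      q holds at s6, so ◇q is true at s3.
Satisfying worlds: {s2, s3, s4, s5, s6, s7, s8}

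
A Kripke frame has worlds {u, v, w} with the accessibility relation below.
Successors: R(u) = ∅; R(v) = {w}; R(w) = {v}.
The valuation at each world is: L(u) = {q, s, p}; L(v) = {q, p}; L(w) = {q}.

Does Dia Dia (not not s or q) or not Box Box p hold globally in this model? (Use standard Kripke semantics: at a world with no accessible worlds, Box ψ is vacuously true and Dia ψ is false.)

No

Let φ = Dia Dia (not not s or q) or not Box Box p. Evaluate φ at each world:
  u (successors ∅): φ is false.
  v (successors {w}): φ is true.
  w (successors {v}): φ is true.
Detail at u (counterexample):
  At u: Dia Dia (not not s or q) is false, not Box Box p is false, so Dia Dia (not not s or q) or not Box Box p is false.
    At u: no accessible worlds, so Dia Dia (not not s or q) is false.
    At u: Box Box p is true, so not Box Box p is false.
      At u: no accessible worlds, so Box Box p holds vacuously.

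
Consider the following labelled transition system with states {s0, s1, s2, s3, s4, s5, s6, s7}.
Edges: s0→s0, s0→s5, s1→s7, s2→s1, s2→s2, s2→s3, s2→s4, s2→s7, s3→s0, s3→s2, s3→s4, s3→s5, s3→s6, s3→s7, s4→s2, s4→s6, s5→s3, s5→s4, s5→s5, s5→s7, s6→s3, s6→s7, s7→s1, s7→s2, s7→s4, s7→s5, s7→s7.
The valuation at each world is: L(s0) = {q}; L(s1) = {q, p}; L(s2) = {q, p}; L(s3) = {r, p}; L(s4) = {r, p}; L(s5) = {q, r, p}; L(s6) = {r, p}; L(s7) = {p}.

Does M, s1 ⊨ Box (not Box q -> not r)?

Yes

At s1: Box (not Box q -> not r) requires not Box q -> not r at every successor {s7}.
    At s7: not Box q is true, not r is true, so not Box q -> not r is true.
      At s7: Box q is false, so not Box q is true.
So Box (not Box q -> not r) is true at s1.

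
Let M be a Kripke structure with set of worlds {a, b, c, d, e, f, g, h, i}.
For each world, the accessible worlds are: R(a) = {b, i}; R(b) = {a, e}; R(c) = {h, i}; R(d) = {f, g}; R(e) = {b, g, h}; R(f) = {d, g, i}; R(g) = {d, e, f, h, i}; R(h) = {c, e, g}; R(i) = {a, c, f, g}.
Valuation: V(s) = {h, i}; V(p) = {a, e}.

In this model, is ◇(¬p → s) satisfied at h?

Yes

At h: ◇(¬p → s) requires ¬p → s at some successor in {c, e, g}.
  ¬p → s holds at e, so ◇(¬p → s) is true at h.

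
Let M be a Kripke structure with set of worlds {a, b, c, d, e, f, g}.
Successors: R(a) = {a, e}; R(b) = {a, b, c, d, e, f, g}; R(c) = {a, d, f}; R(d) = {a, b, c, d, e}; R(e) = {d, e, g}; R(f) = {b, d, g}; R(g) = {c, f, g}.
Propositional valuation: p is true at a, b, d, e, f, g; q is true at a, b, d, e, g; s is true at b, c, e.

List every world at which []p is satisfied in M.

a, c, e, f

Let φ = []p. Evaluate φ at each world:
  a (successors {a, e}): φ is true.
  b (successors {a, b, c, d, e, f, g}): φ is false.
  c (successors {a, d, f}): φ is true.
  d (successors {a, b, c, d, e}): φ is false.
  e (successors {d, e, g}): φ is true.
  f (successors {b, d, g}): φ is true.
  g (successors {c, f, g}): φ is false.
For instance, at a:
  At a: []p requires p at every successor {a, e}.
    At a: p is true.
    At e: p is true.
  So []p is true at a.
Satisfying worlds: {a, c, e, f}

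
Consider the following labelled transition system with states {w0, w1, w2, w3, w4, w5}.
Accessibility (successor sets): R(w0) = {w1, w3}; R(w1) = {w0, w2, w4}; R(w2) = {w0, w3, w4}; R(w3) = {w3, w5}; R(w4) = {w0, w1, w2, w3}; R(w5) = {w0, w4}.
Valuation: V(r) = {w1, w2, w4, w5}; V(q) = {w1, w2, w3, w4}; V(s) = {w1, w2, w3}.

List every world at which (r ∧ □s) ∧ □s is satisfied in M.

none

Let φ = (r ∧ □s) ∧ □s. Evaluate φ at each world:
  w0 (successors {w1, w3}): φ is false.
  w1 (successors {w0, w2, w4}): φ is false.
  w2 (successors {w0, w3, w4}): φ is false.
  w3 (successors {w3, w5}): φ is false.
  w4 (successors {w0, w1, w2, w3}): φ is false.
  w5 (successors {w0, w4}): φ is false.
For instance, at w2:
  At w2: r ∧ □s is false, □s is false, so (r ∧ □s) ∧ □s is false.
    At w2: r is true, □s is false, so r ∧ □s is false.
      At w2: □s requires s at every successor {w0, w3, w4}.
        s fails at w0, so □s is false at w2.
    At w2: □s requires s at every successor {w0, w3, w4}.
      s fails at w0, so □s is false at w2.
Satisfying worlds: none.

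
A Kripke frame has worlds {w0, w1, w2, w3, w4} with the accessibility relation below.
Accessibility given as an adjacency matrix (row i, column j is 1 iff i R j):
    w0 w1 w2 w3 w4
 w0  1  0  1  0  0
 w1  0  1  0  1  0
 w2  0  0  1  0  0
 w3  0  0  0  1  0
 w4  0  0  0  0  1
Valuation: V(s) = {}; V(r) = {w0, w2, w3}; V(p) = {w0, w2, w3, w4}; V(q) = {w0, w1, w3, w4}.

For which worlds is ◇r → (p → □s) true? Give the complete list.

Let φ = ◇r → (p → □s). Evaluate φ at each world:
  w0 (successors {w0, w2}): φ is false.
  w1 (successors {w1, w3}): φ is true.
  w2 (successors {w2}): φ is false.
  w3 (successors {w3}): φ is false.
  w4 (successors {w4}): φ is true.
For instance, at w1:
  At w1: ◇r is true, p → □s is true, so ◇r → (p → □s) is true.
    At w1: ◇r requires r at some successor in {w1, w3}.
      r holds at w3, so ◇r is true at w1.
    At w1: p is false, □s is false, so p → □s is true.
      At w1: □s requires s at every successor {w1, w3}.
        s fails at w1, so □s is false at w1.
Satisfying worlds: {w1, w4}

w1, w4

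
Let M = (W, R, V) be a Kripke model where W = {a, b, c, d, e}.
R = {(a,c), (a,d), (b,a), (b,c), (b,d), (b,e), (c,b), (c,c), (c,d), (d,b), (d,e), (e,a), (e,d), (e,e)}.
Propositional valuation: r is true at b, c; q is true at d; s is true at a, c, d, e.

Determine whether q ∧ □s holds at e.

At e: q is false, □s is true, so q ∧ □s is false.
  At e: □s requires s at every successor {a, d, e}.
    At a: s is true.
    At d: s is true.
    At e: s is true.
  So □s is true at e.

No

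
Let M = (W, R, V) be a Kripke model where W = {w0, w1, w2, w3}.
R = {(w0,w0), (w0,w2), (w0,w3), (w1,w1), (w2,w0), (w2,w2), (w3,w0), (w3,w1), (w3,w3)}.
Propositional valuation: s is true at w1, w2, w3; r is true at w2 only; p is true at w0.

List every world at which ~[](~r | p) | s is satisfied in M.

Let φ = ~[](~r | p) | s. Evaluate φ at each world:
  w0 (successors {w0, w2, w3}): φ is true.
  w1 (successors {w1}): φ is true.
  w2 (successors {w0, w2}): φ is true.
  w3 (successors {w0, w1, w3}): φ is true.
For instance, at w2:
  At w2: ~[](~r | p) is true, s is true, so ~[](~r | p) | s is true.
    At w2: [](~r | p) is false, so ~[](~r | p) is true.
      At w2: [](~r | p) requires ~r | p at every successor {w0, w2}.
        ~r | p fails at w2, so [](~r | p) is false at w2.
Satisfying worlds: {w0, w1, w2, w3}

w0, w1, w2, w3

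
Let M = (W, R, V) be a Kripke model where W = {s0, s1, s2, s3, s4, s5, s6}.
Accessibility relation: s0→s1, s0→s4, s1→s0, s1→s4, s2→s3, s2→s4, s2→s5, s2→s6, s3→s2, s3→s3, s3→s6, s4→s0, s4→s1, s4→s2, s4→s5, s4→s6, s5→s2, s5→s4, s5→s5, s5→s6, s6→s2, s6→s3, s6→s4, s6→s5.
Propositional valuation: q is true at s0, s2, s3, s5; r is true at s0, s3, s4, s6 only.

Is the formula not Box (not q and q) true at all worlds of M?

Yes

Let φ = not Box (not q and q). Evaluate φ at each world:
  s0 (successors {s1, s4}): φ is true.
  s1 (successors {s0, s4}): φ is true.
  s2 (successors {s3, s4, s5, s6}): φ is true.
  s3 (successors {s2, s3, s6}): φ is true.
  s4 (successors {s0, s1, s2, s5, s6}): φ is true.
  s5 (successors {s2, s4, s5, s6}): φ is true.
  s6 (successors {s2, s3, s4, s5}): φ is true.
For instance, at s1:
  At s1: Box (not q and q) is false, so not Box (not q and q) is true.
    At s1: Box (not q and q) requires not q and q at every successor {s0, s4}.
      not q and q fails at s0, so Box (not q and q) is false at s1.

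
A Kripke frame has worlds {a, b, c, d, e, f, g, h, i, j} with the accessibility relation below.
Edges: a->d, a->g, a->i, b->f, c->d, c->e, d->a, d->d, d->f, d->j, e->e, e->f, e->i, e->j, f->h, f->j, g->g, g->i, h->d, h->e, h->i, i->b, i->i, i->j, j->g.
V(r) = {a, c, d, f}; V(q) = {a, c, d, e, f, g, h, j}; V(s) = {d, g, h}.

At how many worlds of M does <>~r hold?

9

Let φ = <>~r. Evaluate φ at each world:
  a (successors {d, g, i}): φ is true.
  b (successors {f}): φ is false.
  c (successors {d, e}): φ is true.
  d (successors {a, d, f, j}): φ is true.
  e (successors {e, f, i, j}): φ is true.
  f (successors {h, j}): φ is true.
  g (successors {g, i}): φ is true.
  h (successors {d, e, i}): φ is true.
  i (successors {b, i, j}): φ is true.
  j (successors {g}): φ is true.
For instance, at e:
  At e: <>~r requires ~r at some successor in {e, f, i, j}.
    ~r holds at e, so <>~r is true at e.
Satisfying worlds: {a, c, d, e, f, g, h, i, j}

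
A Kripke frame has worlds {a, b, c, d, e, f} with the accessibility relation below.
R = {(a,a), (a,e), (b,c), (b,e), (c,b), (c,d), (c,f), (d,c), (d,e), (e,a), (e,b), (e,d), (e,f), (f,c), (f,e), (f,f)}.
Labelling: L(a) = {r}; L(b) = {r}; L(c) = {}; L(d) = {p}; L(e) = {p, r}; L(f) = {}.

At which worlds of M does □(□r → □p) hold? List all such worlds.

b, c, d, f

Let φ = □(□r → □p). Evaluate φ at each world:
  a (successors {a, e}): φ is false.
  b (successors {c, e}): φ is true.
  c (successors {b, d, f}): φ is true.
  d (successors {c, e}): φ is true.
  e (successors {a, b, d, f}): φ is false.
  f (successors {c, e, f}): φ is true.
For instance, at e:
  At e: □(□r → □p) requires □r → □p at every successor {a, b, d, f}.
    □r → □p fails at a, so □(□r → □p) is false at e.
      At a: □r is true, □p is false, so □r → □p is false.
Satisfying worlds: {b, c, d, f}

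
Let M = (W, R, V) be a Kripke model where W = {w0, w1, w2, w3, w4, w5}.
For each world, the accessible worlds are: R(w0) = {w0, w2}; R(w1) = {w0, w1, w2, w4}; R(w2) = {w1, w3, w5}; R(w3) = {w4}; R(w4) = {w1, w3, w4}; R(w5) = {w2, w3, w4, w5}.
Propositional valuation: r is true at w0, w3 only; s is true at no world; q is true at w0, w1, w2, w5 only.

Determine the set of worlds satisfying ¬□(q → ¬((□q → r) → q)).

w0, w1, w2, w4, w5

Recall that □ψ holds at a world iff ψ holds at every accessible world, and ◇ψ holds iff ψ holds at some accessible world.
Let φ = ¬□(q → ¬((□q → r) → q)). Evaluate φ at each world:
  w0 (successors {w0, w2}): φ is true.
  w1 (successors {w0, w1, w2, w4}): φ is true.
  w2 (successors {w1, w3, w5}): φ is true.
  w3 (successors {w4}): φ is false.
  w4 (successors {w1, w3, w4}): φ is true.
  w5 (successors {w2, w3, w4, w5}): φ is true.
For instance, at w1:
  At w1: □(q → ¬((□q → r) → q)) is false, so ¬□(q → ¬((□q → r) → q)) is true.
    At w1: □(q → ¬((□q → r) → q)) requires q → ¬((□q → r) → q) at every successor {w0, w1, w2, w4}.
      q → ¬((□q → r) → q) fails at w0, so □(q → ¬((□q → r) → q)) is false at w1.
Satisfying worlds: {w0, w1, w2, w4, w5}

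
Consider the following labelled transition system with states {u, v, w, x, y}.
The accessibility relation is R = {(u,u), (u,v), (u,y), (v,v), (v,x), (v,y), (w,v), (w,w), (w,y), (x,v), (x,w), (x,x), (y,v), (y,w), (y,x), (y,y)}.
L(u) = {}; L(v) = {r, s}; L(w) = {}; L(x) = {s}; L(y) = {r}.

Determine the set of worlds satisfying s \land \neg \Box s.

Recall that \Box ψ holds at a world iff ψ holds at every accessible world, and \Diamond ψ holds iff ψ holds at some accessible world.
Let φ = s \land \neg \Box s. Evaluate φ at each world:
  u (successors {u, v, y}): φ is false.
  v (successors {v, x, y}): φ is true.
  w (successors {v, w, y}): φ is false.
  x (successors {v, w, x}): φ is true.
  y (successors {v, w, x, y}): φ is false.
For instance, at x:
  At x: s is true, \neg \Box s is true, so s \land \neg \Box s is true.
    At x: \Box s is false, so \neg \Box s is true.
      At x: \Box s requires s at every successor {v, w, x}.
        s fails at w, so \Box s is false at x.
Satisfying worlds: {v, x}

v, x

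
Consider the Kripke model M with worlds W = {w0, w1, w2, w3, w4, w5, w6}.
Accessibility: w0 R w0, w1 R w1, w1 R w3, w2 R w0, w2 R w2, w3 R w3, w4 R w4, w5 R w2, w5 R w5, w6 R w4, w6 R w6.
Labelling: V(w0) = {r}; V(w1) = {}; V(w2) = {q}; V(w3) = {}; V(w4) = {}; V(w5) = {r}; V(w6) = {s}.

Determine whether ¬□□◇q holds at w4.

Yes

At w4: □□◇q is false, so ¬□□◇q is true.
  At w4: □□◇q requires □◇q at every successor {w4}.
    □◇q fails at w4, so □□◇q is false at w4.
      At w4: □◇q requires ◇q at every successor {w4}.
        ◇q fails at w4, so □◇q is false at w4.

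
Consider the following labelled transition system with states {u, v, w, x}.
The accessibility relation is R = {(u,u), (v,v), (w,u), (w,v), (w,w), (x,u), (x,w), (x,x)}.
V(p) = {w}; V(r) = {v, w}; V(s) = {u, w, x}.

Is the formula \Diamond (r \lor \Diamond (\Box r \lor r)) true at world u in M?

Recall that \Box ψ holds at a world iff ψ holds at every accessible world, and \Diamond ψ holds iff ψ holds at some accessible world.
At u: \Diamond (r \lor \Diamond (\Box r \lor r)) requires r \lor \Diamond (\Box r \lor r) at some successor in {u}.
  At u: r \lor \Diamond (\Box r \lor r) is false.
So \Diamond (r \lor \Diamond (\Box r \lor r)) is false at u.

No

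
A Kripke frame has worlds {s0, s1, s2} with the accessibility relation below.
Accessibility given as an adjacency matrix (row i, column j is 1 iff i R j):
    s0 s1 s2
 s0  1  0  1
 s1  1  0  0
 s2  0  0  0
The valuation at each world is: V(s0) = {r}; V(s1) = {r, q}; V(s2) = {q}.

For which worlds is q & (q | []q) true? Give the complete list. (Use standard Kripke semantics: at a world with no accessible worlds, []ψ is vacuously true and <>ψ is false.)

s1, s2

Let φ = q & (q | []q). Evaluate φ at each world:
  s0 (successors {s0, s2}): φ is false.
  s1 (successors {s0}): φ is true.
  s2 (successors ∅): φ is true.
For instance, at s0:
  At s0: q is false, q | []q is false, so q & (q | []q) is false.
    At s0: q is false, []q is false, so q | []q is false.
      At s0: []q requires q at every successor {s0, s2}.
        q fails at s0, so []q is false at s0.
Satisfying worlds: {s1, s2}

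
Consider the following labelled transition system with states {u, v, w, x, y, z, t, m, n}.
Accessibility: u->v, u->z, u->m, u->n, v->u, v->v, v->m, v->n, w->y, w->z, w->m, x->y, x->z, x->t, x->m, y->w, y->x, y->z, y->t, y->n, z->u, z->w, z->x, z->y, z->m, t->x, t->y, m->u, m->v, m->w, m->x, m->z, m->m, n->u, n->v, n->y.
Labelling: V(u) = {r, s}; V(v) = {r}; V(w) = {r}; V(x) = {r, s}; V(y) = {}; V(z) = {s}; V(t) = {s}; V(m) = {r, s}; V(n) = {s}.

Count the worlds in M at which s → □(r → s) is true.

Recall that □ψ holds at a world iff ψ holds at every accessible world, and ◇ψ holds iff ψ holds at some accessible world.
Let φ = s → □(r → s). Evaluate φ at each world:
  u (successors {v, z, m, n}): φ is false.
  v (successors {u, v, m, n}): φ is true.
  w (successors {y, z, m}): φ is true.
  x (successors {y, z, t, m}): φ is true.
  y (successors {w, x, z, t, n}): φ is true.
  z (successors {u, w, x, y, m}): φ is false.
  t (successors {x, y}): φ is true.
  m (successors {u, v, w, x, z, m}): φ is false.
  n (successors {u, v, y}): φ is false.
For instance, at v:
  At v: s is false, □(r → s) is false, so s → □(r → s) is true.
    At v: □(r → s) requires r → s at every successor {u, v, m, n}.
      r → s fails at v, so □(r → s) is false at v.
Satisfying worlds: {v, w, x, y, t}

5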